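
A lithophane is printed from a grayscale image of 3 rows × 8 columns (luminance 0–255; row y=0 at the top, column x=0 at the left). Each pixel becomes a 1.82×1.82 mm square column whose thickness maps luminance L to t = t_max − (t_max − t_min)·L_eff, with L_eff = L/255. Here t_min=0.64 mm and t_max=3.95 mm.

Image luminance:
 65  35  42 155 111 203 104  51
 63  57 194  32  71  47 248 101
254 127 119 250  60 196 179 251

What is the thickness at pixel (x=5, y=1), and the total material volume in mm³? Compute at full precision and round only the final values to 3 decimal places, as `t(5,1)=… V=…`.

span = t_max - t_min = 3.95 - 0.64 = 3.310
L(5,1) = 47, L_eff = 47/255 = 0.184314
t(5,1) = 3.95 - 3.310·0.184314 = 3.340
Σt over all 3·8 pixels = 94629/1700 ≈ 55.6641176
V = pitch²·Σt = 1.82²·94629/1700 = 184.382

t(5,1)=3.340 V=184.382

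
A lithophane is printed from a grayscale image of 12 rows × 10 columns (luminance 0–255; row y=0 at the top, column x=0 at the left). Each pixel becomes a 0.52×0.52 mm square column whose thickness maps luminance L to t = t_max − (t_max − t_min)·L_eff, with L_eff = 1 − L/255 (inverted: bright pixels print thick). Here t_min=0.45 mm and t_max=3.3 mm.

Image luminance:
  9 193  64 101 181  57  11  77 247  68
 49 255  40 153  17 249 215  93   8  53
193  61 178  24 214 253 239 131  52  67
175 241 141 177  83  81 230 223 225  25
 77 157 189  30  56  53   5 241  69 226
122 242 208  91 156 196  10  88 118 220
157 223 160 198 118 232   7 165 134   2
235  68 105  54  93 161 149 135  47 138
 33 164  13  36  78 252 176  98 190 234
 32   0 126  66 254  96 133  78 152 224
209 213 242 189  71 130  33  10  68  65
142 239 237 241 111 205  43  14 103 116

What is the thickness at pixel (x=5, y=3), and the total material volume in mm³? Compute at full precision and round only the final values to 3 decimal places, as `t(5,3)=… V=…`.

span = t_max - t_min = 3.3 - 0.45 = 2.850
L(5,3) = 81, L_eff = 1 - 81/255 = 0.682353 (inverted)
t(5,3) = 3.3 - 2.850·0.682353 = 1.355
Σt over all 12·10 pixels = 96119/425 ≈ 226.1623529
V = pitch²·Σt = 0.52²·96119/425 = 61.154

t(5,3)=1.355 V=61.154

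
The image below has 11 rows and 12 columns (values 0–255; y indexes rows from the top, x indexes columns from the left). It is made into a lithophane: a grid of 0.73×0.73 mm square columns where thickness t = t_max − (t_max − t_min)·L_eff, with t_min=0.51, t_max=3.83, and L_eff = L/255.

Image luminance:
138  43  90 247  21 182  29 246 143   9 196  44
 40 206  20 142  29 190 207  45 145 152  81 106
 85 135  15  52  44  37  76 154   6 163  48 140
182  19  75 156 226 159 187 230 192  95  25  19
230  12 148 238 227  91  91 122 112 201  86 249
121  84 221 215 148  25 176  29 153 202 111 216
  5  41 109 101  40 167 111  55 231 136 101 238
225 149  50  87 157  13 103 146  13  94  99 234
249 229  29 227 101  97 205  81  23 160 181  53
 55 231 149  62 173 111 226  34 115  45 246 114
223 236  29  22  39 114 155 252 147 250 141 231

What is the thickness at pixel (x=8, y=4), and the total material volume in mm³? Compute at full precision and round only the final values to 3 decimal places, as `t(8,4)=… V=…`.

t(8,4)=2.372 V=154.802

span = t_max - t_min = 3.83 - 0.51 = 3.320
L(8,4) = 112, L_eff = 112/255 = 0.439216
t(8,4) = 3.83 - 3.320·0.439216 = 2.372
Σt over all 11·12 pixels = 1851868/6375 ≈ 290.4890980
V = pitch²·Σt = 0.73²·1851868/6375 = 154.802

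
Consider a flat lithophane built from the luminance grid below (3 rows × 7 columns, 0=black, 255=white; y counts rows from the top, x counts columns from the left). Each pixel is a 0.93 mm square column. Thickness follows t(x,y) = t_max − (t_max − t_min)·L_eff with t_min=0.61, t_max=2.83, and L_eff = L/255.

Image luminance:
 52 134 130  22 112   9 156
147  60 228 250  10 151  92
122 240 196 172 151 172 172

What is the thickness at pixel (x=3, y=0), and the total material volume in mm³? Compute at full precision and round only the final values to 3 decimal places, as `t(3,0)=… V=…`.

span = t_max - t_min = 2.83 - 0.61 = 2.220
L(3,0) = 22, L_eff = 22/255 = 0.086275
t(3,0) = 2.83 - 2.220·0.086275 = 2.638
Σt over all 3·7 pixels = 299583/8500 ≈ 35.2450588
V = pitch²·Σt = 0.93²·299583/8500 = 30.483

t(3,0)=2.638 V=30.483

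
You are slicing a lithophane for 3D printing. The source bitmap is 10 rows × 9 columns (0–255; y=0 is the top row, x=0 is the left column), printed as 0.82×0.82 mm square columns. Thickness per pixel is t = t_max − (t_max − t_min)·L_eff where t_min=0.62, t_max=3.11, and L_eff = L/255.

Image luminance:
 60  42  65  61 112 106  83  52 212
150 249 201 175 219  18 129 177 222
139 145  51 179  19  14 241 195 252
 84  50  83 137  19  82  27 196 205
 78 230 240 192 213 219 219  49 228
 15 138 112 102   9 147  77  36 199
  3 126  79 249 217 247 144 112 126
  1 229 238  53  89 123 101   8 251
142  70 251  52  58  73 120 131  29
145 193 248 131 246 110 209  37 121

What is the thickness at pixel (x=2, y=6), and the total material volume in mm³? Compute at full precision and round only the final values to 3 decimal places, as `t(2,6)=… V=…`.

t(2,6)=2.339 V=111.280

span = t_max - t_min = 3.11 - 0.62 = 2.490
L(2,6) = 79, L_eff = 79/255 = 0.309804
t(2,6) = 3.11 - 2.490·0.309804 = 2.339
Σt over all 10·9 pixels = 703361/4250 ≈ 165.4967059
V = pitch²·Σt = 0.82²·703361/4250 = 111.280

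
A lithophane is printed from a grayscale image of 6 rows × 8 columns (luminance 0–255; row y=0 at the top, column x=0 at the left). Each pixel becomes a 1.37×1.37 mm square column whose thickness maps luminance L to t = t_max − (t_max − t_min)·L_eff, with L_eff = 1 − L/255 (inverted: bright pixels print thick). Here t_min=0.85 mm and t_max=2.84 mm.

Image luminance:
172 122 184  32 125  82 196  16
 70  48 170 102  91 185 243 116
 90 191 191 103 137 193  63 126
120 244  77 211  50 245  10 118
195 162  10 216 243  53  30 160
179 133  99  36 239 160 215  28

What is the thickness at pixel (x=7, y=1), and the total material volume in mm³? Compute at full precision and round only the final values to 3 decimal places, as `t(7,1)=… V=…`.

span = t_max - t_min = 2.84 - 0.85 = 1.990
L(7,1) = 116, L_eff = 1 - 116/255 = 0.545098 (inverted)
t(7,1) = 2.84 - 1.990·0.545098 = 1.755
Σt over all 6·8 pixels = 2290319/25500 ≈ 89.8164314
V = pitch²·Σt = 1.37²·2290319/25500 = 168.576

t(7,1)=1.755 V=168.576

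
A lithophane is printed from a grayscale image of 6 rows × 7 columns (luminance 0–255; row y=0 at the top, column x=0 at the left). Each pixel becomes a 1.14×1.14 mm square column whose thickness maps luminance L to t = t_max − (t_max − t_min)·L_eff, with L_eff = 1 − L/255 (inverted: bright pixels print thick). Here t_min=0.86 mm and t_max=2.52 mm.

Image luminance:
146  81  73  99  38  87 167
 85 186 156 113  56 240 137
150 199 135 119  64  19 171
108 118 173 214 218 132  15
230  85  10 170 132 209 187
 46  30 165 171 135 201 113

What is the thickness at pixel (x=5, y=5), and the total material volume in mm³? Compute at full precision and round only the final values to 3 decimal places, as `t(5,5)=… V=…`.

span = t_max - t_min = 2.52 - 0.86 = 1.660
L(5,5) = 201, L_eff = 1 - 201/255 = 0.211765 (inverted)
t(5,5) = 2.52 - 1.660·0.211765 = 2.168
Σt over all 6·7 pixels = 907319/12750 ≈ 71.1622745
V = pitch²·Σt = 1.14²·907319/12750 = 92.482

t(5,5)=2.168 V=92.482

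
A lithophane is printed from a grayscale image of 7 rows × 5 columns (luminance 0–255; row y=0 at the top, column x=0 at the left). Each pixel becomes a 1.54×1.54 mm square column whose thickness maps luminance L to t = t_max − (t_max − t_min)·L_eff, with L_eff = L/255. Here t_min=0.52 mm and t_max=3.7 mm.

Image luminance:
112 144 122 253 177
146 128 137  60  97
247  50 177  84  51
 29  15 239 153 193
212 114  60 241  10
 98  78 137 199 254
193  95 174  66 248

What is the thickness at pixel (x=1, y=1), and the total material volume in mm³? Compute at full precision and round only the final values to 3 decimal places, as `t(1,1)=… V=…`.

span = t_max - t_min = 3.7 - 0.52 = 3.180
L(1,1) = 128, L_eff = 128/255 = 0.501961
t(1,1) = 3.7 - 3.180·0.501961 = 2.104
Σt over all 7·5 pixels = 148173/2125 ≈ 69.7284706
V = pitch²·Σt = 1.54²·148173/2125 = 165.368

t(1,1)=2.104 V=165.368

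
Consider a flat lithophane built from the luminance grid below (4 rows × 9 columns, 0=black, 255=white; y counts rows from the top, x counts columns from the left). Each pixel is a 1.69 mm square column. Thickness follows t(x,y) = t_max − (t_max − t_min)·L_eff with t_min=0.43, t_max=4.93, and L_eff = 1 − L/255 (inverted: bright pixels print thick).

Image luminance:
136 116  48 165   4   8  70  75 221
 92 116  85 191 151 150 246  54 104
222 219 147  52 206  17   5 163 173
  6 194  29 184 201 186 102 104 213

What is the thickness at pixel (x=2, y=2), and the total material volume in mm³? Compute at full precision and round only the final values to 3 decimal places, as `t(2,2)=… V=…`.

t(2,2)=3.024 V=268.752

span = t_max - t_min = 4.93 - 0.43 = 4.500
L(2,2) = 147, L_eff = 1 - 147/255 = 0.423529 (inverted)
t(2,2) = 4.93 - 4.500·0.423529 = 3.024
Σt over all 4·9 pixels = 79983/850 ≈ 94.0976471
V = pitch²·Σt = 1.69²·79983/850 = 268.752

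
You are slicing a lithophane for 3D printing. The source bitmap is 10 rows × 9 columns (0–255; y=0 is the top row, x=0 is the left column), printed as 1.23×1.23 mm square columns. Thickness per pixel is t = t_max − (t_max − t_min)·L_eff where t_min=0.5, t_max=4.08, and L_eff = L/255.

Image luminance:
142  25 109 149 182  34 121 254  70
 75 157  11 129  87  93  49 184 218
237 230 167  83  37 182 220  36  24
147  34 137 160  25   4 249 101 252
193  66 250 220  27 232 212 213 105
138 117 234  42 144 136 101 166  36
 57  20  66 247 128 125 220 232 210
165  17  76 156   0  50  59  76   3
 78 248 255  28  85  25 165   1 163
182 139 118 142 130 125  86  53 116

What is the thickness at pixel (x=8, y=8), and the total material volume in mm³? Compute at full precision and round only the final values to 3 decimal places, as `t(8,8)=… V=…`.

span = t_max - t_min = 4.08 - 0.5 = 3.580
L(8,8) = 163, L_eff = 163/255 = 0.639216
t(8,8) = 4.08 - 3.580·0.639216 = 1.792
Σt over all 10·9 pixels = 1348166/6375 ≈ 211.4770196
V = pitch²·Σt = 1.23²·1348166/6375 = 319.944

t(8,8)=1.792 V=319.944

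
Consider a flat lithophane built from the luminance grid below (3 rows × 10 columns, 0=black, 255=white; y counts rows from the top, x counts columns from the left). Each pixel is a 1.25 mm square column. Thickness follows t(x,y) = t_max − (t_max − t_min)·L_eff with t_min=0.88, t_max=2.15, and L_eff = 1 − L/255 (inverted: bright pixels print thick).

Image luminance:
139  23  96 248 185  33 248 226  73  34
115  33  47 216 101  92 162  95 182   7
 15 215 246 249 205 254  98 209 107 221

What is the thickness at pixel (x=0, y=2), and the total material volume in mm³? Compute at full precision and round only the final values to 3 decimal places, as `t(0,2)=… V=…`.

t(0,2)=0.955 V=73.731

span = t_max - t_min = 2.15 - 0.88 = 1.270
L(0,2) = 15, L_eff = 1 - 15/255 = 0.941176 (inverted)
t(0,2) = 2.15 - 1.270·0.941176 = 0.955
Σt over all 3·10 pixels = 601649/12750 ≈ 47.1881569
V = pitch²·Σt = 1.25²·601649/12750 = 73.731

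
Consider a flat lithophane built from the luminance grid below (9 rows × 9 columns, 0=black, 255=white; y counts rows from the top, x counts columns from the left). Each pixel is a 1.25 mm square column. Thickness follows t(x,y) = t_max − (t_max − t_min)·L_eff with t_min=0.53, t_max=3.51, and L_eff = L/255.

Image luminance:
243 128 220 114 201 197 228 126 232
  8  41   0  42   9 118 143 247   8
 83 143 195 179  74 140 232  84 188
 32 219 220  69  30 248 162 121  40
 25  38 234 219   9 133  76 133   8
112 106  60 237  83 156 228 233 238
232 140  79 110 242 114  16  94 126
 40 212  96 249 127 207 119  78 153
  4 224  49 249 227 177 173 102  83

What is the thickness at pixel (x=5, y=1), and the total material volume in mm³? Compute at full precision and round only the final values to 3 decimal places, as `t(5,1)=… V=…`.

span = t_max - t_min = 3.51 - 0.53 = 2.980
L(5,1) = 118, L_eff = 118/255 = 0.462745
t(5,1) = 3.51 - 2.980·0.462745 = 2.131
Σt over all 9·9 pixels = 4027333/25500 ≈ 157.9346275
V = pitch²·Σt = 1.25²·4027333/25500 = 246.773

t(5,1)=2.131 V=246.773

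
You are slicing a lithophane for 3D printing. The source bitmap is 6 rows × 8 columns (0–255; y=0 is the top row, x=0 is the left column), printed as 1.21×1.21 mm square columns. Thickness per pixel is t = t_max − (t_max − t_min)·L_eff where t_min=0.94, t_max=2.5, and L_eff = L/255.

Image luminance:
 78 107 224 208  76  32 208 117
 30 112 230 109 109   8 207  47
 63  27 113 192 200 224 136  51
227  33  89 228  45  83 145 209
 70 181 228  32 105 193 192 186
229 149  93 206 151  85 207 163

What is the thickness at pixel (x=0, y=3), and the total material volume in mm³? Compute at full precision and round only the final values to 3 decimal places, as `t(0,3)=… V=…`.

span = t_max - t_min = 2.5 - 0.94 = 1.560
L(0,3) = 227, L_eff = 227/255 = 0.890196
t(0,3) = 2.5 - 1.560·0.890196 = 1.111
Σt over all 6·8 pixels = 171319/2125 ≈ 80.6207059
V = pitch²·Σt = 1.21²·171319/2125 = 118.037

t(0,3)=1.111 V=118.037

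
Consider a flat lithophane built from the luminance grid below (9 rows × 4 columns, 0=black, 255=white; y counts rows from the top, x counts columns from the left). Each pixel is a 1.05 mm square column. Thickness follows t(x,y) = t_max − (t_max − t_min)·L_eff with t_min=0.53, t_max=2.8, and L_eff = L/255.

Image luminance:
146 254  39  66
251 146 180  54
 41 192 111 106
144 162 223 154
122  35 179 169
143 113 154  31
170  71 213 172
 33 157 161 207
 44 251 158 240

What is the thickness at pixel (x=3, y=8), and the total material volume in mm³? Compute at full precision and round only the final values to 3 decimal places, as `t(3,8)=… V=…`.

span = t_max - t_min = 2.8 - 0.53 = 2.270
L(3,8) = 240, L_eff = 240/255 = 0.941176
t(3,8) = 2.8 - 2.270·0.941176 = 0.664
Σt over all 9·4 pixels = 353629/6375 ≈ 55.4712157
V = pitch²·Σt = 1.05²·353629/6375 = 61.157

t(3,8)=0.664 V=61.157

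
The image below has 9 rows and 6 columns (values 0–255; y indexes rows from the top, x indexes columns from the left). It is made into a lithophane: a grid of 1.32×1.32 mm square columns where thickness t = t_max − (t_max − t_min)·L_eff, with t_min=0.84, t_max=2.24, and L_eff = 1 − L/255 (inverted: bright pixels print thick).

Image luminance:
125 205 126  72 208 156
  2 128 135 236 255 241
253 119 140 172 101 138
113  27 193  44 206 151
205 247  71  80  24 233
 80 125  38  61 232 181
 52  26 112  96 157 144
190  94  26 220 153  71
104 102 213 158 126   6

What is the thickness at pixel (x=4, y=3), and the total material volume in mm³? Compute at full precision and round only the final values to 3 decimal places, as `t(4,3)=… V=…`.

t(4,3)=1.971 V=147.653

span = t_max - t_min = 2.24 - 0.84 = 1.400
L(4,3) = 206, L_eff = 1 - 206/255 = 0.192157 (inverted)
t(4,3) = 2.24 - 1.400·0.192157 = 1.971
Σt over all 9·6 pixels = 7203/85 ≈ 84.7411765
V = pitch²·Σt = 1.32²·7203/85 = 147.653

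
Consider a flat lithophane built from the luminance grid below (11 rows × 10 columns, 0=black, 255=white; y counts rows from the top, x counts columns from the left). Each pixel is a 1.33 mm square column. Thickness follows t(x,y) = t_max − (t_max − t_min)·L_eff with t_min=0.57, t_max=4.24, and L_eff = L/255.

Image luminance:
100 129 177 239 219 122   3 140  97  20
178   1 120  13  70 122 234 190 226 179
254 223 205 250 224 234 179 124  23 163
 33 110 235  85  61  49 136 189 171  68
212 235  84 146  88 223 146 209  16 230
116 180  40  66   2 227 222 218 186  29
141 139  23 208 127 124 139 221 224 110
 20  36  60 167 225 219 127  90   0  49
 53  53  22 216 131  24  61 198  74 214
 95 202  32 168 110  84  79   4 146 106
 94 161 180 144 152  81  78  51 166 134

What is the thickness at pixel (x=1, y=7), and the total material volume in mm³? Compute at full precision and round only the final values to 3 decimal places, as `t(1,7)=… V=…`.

t(1,7)=3.722 V=462.693

span = t_max - t_min = 4.24 - 0.57 = 3.670
L(1,7) = 36, L_eff = 36/255 = 0.141176
t(1,7) = 4.24 - 3.670·0.141176 = 3.722
Σt over all 11·10 pixels = 555838/2125 ≈ 261.5708235
V = pitch²·Σt = 1.33²·555838/2125 = 462.693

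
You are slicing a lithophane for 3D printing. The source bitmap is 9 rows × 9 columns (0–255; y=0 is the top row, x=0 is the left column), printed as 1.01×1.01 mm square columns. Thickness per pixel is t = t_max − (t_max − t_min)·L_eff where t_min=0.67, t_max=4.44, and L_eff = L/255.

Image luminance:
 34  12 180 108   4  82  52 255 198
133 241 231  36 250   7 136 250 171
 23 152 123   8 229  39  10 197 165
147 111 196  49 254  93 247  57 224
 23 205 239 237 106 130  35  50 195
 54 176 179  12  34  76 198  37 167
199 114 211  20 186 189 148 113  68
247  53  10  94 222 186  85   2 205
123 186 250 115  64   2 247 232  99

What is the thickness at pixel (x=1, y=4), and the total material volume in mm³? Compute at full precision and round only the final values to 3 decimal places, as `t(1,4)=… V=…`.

t(1,4)=1.409 V=208.106

span = t_max - t_min = 4.44 - 0.67 = 3.770
L(1,4) = 205, L_eff = 205/255 = 0.803922
t(1,4) = 4.44 - 3.770·0.803922 = 1.409
Σt over all 9·9 pixels = 1734047/8500 ≈ 204.0055294
V = pitch²·Σt = 1.01²·1734047/8500 = 208.106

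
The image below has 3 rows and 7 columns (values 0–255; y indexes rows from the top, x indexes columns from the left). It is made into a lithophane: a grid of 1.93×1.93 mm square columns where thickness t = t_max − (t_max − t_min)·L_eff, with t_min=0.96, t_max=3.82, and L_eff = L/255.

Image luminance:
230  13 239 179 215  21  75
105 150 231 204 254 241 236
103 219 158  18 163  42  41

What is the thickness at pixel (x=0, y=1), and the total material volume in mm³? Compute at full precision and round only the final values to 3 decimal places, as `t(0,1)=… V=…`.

t(0,1)=2.642 V=167.756

span = t_max - t_min = 3.82 - 0.96 = 2.860
L(0,1) = 105, L_eff = 105/255 = 0.411765
t(0,1) = 3.82 - 2.860·0.411765 = 2.642
Σt over all 3·7 pixels = 287107/6375 ≈ 45.0363922
V = pitch²·Σt = 1.93²·287107/6375 = 167.756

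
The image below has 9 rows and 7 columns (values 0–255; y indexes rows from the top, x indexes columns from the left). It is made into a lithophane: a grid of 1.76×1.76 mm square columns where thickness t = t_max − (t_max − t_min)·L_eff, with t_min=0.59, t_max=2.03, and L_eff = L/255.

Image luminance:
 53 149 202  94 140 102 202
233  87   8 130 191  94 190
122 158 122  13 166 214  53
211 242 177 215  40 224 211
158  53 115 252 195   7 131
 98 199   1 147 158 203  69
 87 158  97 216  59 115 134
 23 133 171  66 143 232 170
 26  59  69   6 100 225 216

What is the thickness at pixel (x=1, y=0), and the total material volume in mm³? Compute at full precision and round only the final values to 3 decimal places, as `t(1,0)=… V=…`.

t(1,0)=1.189 V=250.371

span = t_max - t_min = 2.03 - 0.59 = 1.440
L(1,0) = 149, L_eff = 149/255 = 0.584314
t(1,0) = 2.03 - 1.440·0.584314 = 1.189
Σt over all 9·7 pixels = 687033/8500 ≈ 80.8274118
V = pitch²·Σt = 1.76²·687033/8500 = 250.371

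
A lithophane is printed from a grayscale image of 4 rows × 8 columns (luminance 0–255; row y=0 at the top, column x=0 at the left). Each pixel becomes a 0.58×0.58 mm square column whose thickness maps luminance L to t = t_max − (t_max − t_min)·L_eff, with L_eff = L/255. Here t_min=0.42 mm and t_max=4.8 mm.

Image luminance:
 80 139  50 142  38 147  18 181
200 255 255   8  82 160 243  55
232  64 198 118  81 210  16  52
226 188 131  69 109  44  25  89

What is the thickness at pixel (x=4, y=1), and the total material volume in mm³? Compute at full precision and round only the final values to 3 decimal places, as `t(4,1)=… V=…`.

span = t_max - t_min = 4.8 - 0.42 = 4.380
L(4,1) = 82, L_eff = 82/255 = 0.321569
t(4,1) = 4.8 - 4.380·0.321569 = 3.392
Σt over all 4·8 pixels = 73547/850 ≈ 86.5258824
V = pitch²·Σt = 0.58²·73547/850 = 29.107

t(4,1)=3.392 V=29.107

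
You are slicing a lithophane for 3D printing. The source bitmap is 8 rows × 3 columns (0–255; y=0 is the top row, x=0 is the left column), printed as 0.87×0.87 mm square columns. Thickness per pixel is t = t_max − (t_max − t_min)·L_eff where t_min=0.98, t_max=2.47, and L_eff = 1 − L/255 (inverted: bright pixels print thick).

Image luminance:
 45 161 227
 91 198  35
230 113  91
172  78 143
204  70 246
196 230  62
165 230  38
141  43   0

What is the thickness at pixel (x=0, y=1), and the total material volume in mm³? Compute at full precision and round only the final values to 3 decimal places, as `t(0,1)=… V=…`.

t(0,1)=1.512 V=31.995

span = t_max - t_min = 2.47 - 0.98 = 1.490
L(0,1) = 91, L_eff = 1 - 91/255 = 0.643137 (inverted)
t(0,1) = 2.47 - 1.490·0.643137 = 1.512
Σt over all 8·3 pixels = 1077901/25500 ≈ 42.2706275
V = pitch²·Σt = 0.87²·1077901/25500 = 31.995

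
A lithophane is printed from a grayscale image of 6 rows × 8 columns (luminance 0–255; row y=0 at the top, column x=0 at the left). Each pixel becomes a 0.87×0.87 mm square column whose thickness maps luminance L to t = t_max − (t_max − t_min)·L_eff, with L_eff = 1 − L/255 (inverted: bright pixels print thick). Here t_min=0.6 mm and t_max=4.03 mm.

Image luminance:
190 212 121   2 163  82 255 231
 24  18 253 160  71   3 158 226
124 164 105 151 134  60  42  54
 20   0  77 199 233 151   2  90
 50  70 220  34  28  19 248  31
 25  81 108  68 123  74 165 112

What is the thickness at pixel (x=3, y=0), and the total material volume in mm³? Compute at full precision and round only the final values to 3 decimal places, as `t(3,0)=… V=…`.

t(3,0)=0.627 V=75.056

span = t_max - t_min = 4.03 - 0.6 = 3.430
L(3,0) = 2, L_eff = 1 - 2/255 = 0.992157 (inverted)
t(3,0) = 4.03 - 3.430·0.992157 = 0.627
Σt over all 6·8 pixels = 2528633/25500 ≈ 99.1620784
V = pitch²·Σt = 0.87²·2528633/25500 = 75.056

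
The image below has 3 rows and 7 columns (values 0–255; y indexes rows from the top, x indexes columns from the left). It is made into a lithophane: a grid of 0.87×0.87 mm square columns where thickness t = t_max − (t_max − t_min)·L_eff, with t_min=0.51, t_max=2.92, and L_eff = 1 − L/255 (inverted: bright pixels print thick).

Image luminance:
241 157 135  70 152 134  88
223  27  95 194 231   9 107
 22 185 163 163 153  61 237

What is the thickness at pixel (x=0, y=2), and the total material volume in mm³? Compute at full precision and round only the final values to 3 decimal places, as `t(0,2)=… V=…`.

span = t_max - t_min = 2.92 - 0.51 = 2.410
L(0,2) = 22, L_eff = 1 - 22/255 = 0.913725 (inverted)
t(0,2) = 2.92 - 2.410·0.913725 = 0.718
Σt over all 3·7 pixels = 79936/2125 ≈ 37.6169412
V = pitch²·Σt = 0.87²·79936/2125 = 28.472

t(0,2)=0.718 V=28.472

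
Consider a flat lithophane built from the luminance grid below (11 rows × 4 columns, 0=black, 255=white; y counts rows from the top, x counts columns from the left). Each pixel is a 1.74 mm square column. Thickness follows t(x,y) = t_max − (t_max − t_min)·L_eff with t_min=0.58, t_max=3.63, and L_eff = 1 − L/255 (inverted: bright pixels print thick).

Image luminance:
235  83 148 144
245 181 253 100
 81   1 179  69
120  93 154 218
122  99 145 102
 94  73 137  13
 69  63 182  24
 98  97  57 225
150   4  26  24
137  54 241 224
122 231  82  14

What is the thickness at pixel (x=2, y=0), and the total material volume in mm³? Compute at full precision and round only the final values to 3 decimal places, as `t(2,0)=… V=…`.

span = t_max - t_min = 3.63 - 0.58 = 3.050
L(2,0) = 148, L_eff = 1 - 148/255 = 0.419608 (inverted)
t(2,0) = 3.63 - 3.050·0.419608 = 2.350
Σt over all 11·4 pixels = 89629/1020 ≈ 87.8715686
V = pitch²·Σt = 1.74²·89629/1020 = 266.040

t(2,0)=2.350 V=266.040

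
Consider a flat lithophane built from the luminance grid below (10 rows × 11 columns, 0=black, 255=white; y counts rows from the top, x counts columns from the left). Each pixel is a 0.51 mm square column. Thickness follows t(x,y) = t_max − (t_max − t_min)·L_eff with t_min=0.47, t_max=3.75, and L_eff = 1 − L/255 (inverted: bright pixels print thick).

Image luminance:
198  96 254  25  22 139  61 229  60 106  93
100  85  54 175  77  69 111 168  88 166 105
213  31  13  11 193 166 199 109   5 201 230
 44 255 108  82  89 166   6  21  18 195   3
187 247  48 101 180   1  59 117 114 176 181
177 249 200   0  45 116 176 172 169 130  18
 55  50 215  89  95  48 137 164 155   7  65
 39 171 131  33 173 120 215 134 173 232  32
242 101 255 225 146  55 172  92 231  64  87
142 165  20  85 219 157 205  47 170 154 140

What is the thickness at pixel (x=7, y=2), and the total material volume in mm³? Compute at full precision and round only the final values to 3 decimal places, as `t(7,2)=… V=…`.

span = t_max - t_min = 3.75 - 0.47 = 3.280
L(7,2) = 109, L_eff = 1 - 109/255 = 0.572549 (inverted)
t(7,2) = 3.75 - 3.280·0.572549 = 1.872
Σt over all 10·11 pixels = 2858251/12750 ≈ 224.1765490
V = pitch²·Σt = 0.51²·2858251/12750 = 58.308

t(7,2)=1.872 V=58.308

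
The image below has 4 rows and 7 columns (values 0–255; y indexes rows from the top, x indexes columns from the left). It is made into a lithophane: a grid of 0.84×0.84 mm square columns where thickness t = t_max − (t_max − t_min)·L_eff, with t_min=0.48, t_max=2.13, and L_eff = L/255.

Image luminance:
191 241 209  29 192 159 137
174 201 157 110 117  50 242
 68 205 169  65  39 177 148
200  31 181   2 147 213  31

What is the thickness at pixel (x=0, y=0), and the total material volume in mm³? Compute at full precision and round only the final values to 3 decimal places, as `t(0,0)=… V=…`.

span = t_max - t_min = 2.13 - 0.48 = 1.650
L(0,0) = 191, L_eff = 191/255 = 0.749020
t(0,0) = 2.13 - 1.650·0.749020 = 0.894
Σt over all 4·7 pixels = 58653/1700 ≈ 34.5017647
V = pitch²·Σt = 0.84²·58653/1700 = 24.344

t(0,0)=0.894 V=24.344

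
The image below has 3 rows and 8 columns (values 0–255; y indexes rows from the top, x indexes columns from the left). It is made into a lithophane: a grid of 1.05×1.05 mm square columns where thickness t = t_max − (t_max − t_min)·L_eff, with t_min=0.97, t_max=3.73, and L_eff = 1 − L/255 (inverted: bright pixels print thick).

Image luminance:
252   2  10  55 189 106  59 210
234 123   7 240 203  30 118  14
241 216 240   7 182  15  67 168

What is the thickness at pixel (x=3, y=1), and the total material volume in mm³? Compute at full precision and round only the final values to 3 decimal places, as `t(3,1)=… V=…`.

span = t_max - t_min = 3.73 - 0.97 = 2.760
L(3,1) = 240, L_eff = 1 - 240/255 = 0.058824 (inverted)
t(3,1) = 3.73 - 2.760·0.058824 = 3.568
Σt over all 3·8 pixels = 118194/2125 ≈ 55.6207059
V = pitch²·Σt = 1.05²·118194/2125 = 61.322

t(3,1)=3.568 V=61.322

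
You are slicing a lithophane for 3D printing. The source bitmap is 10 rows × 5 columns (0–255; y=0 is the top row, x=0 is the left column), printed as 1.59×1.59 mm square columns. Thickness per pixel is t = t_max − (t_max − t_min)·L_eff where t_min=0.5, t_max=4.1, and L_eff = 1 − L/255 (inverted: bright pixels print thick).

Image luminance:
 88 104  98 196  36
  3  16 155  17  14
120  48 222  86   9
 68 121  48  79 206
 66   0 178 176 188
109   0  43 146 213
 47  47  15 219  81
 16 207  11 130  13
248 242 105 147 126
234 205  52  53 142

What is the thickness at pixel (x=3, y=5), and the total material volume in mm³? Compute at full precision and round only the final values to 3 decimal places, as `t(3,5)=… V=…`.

t(3,5)=2.561 V=248.545

span = t_max - t_min = 4.1 - 0.5 = 3.600
L(3,5) = 146, L_eff = 1 - 146/255 = 0.427451 (inverted)
t(3,5) = 4.1 - 3.600·0.427451 = 2.561
Σt over all 10·5 pixels = 41783/425 ≈ 98.3129412
V = pitch²·Σt = 1.59²·41783/425 = 248.545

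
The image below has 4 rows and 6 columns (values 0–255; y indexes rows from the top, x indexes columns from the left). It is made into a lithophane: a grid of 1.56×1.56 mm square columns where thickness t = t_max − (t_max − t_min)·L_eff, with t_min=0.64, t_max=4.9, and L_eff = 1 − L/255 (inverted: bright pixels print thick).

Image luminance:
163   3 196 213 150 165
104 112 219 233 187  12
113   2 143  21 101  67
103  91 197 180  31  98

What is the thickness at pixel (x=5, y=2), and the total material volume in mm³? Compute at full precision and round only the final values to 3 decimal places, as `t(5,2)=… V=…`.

t(5,2)=1.759 V=155.443

span = t_max - t_min = 4.9 - 0.64 = 4.260
L(5,2) = 67, L_eff = 1 - 67/255 = 0.737255 (inverted)
t(5,2) = 4.9 - 4.260·0.737255 = 1.759
Σt over all 4·6 pixels = 135732/2125 ≈ 63.8738824
V = pitch²·Σt = 1.56²·135732/2125 = 155.443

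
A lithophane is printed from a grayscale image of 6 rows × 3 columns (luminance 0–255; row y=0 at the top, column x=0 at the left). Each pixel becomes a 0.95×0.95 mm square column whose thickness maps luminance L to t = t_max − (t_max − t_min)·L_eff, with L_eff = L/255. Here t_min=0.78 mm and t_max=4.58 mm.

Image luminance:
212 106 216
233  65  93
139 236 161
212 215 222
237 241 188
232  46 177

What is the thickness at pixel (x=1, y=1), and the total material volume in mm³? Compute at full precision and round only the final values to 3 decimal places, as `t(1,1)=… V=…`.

span = t_max - t_min = 4.58 - 0.78 = 3.800
L(1,1) = 65, L_eff = 65/255 = 0.254902
t(1,1) = 4.58 - 3.800·0.254902 = 3.611
Σt over all 6·3 pixels = 14574/425 ≈ 34.2917647
V = pitch²·Σt = 0.95²·14574/425 = 30.948

t(1,1)=3.611 V=30.948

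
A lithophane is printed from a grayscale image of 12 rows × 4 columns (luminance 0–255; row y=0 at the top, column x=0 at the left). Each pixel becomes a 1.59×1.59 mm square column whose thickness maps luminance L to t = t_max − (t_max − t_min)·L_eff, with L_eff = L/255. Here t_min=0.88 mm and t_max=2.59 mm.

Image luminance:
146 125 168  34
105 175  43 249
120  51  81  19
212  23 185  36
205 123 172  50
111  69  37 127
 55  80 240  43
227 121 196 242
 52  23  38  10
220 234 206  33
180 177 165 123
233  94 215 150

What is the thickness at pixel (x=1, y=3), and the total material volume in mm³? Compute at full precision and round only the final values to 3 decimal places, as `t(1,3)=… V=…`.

span = t_max - t_min = 2.59 - 0.88 = 1.710
L(1,3) = 23, L_eff = 23/255 = 0.090196
t(1,3) = 2.59 - 1.710·0.090196 = 2.436
Σt over all 12·4 pixels = 713409/8500 ≈ 83.9304706
V = pitch²·Σt = 1.59²·713409/8500 = 212.185

t(1,3)=2.436 V=212.185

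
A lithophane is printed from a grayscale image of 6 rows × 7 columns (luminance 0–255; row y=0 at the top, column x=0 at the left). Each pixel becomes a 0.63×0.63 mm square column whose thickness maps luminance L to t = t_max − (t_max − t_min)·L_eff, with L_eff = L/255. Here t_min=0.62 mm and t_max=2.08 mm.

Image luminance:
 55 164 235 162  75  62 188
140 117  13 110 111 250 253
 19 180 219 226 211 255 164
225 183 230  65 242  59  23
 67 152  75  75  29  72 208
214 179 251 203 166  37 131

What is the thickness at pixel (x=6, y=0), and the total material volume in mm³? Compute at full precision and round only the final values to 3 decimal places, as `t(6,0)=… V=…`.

t(6,0)=1.004 V=20.823

span = t_max - t_min = 2.08 - 0.62 = 1.460
L(6,0) = 188, L_eff = 188/255 = 0.737255
t(6,0) = 2.08 - 1.460·0.737255 = 1.004
Σt over all 6·7 pixels = 133781/2550 ≈ 52.4631373
V = pitch²·Σt = 0.63²·133781/2550 = 20.823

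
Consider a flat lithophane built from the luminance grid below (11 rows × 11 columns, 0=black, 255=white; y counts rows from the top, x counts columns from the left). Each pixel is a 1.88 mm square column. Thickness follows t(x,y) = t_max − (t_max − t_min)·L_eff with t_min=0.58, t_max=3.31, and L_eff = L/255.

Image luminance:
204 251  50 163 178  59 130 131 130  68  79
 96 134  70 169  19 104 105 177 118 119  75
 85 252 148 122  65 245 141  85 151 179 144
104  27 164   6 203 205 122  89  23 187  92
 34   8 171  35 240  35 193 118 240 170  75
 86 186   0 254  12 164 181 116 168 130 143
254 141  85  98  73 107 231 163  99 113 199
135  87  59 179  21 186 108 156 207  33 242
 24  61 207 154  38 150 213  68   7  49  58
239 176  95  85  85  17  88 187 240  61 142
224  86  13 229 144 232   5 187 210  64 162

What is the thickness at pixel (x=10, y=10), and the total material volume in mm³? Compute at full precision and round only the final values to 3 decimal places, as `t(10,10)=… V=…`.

t(10,10)=1.576 V=840.298

span = t_max - t_min = 3.31 - 0.58 = 2.730
L(10,10) = 162, L_eff = 162/255 = 0.635294
t(10,10) = 3.31 - 2.730·0.635294 = 1.576
Σt over all 11·11 pixels = 1010431/4250 ≈ 237.7484706
V = pitch²·Σt = 1.88²·1010431/4250 = 840.298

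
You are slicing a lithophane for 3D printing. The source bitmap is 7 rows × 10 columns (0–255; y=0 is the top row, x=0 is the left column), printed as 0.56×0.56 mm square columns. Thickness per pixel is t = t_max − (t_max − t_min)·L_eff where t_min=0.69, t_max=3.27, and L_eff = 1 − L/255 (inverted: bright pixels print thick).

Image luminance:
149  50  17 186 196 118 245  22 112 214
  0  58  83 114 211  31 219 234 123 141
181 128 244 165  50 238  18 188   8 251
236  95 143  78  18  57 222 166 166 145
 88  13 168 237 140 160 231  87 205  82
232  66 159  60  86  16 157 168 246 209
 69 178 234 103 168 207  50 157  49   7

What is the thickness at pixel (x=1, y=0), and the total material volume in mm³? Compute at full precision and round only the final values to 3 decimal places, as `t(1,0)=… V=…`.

t(1,0)=1.196 V=44.820

span = t_max - t_min = 3.27 - 0.69 = 2.580
L(1,0) = 50, L_eff = 1 - 50/255 = 0.803922 (inverted)
t(1,0) = 3.27 - 2.580·0.803922 = 1.196
Σt over all 7·10 pixels = 607411/4250 ≈ 142.9202353
V = pitch²·Σt = 0.56²·607411/4250 = 44.820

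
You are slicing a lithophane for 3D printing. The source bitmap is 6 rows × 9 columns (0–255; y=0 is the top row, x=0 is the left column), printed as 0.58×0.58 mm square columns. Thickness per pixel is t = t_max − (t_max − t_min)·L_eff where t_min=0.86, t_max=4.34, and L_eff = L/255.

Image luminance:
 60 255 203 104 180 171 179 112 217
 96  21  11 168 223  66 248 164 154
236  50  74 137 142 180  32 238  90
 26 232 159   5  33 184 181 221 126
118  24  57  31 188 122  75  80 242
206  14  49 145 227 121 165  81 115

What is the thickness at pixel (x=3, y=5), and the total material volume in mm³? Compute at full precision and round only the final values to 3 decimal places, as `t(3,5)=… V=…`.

span = t_max - t_min = 4.34 - 0.86 = 3.480
L(3,5) = 145, L_eff = 145/255 = 0.568627
t(3,5) = 4.34 - 3.480·0.568627 = 2.361
Σt over all 6·9 pixels = 138.312
V = pitch²·Σt = 0.58²·138.312 = 46.528

t(3,5)=2.361 V=46.528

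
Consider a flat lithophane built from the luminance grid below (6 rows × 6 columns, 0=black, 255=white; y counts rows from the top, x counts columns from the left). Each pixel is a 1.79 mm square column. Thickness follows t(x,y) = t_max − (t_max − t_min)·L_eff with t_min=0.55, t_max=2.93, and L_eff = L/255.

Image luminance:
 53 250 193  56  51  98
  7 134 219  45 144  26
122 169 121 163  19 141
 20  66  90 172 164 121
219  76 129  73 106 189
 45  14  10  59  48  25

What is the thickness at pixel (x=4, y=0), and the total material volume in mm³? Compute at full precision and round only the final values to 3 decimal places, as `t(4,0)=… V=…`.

t(4,0)=2.454 V=229.204

span = t_max - t_min = 2.93 - 0.55 = 2.380
L(4,0) = 51, L_eff = 51/255 = 0.200000
t(4,0) = 2.93 - 2.380·0.200000 = 2.454
Σt over all 6·6 pixels = 53651/750 ≈ 71.5346667
V = pitch²·Σt = 1.79²·53651/750 = 229.204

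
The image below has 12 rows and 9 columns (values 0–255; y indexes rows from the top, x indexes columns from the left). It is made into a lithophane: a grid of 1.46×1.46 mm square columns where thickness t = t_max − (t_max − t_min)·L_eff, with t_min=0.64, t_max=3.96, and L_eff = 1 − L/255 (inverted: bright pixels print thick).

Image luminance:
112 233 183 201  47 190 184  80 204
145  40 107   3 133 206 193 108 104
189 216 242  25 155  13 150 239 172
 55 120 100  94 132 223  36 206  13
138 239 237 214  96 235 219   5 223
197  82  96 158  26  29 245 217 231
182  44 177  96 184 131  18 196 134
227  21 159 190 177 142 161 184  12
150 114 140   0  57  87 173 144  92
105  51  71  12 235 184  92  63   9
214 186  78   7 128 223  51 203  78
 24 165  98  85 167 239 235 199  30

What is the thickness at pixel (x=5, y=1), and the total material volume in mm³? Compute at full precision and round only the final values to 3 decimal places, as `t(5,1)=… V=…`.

t(5,1)=3.322 V=545.974

span = t_max - t_min = 3.96 - 0.64 = 3.320
L(5,1) = 206, L_eff = 1 - 206/255 = 0.192157 (inverted)
t(5,1) = 3.96 - 3.320·0.192157 = 3.322
Σt over all 12·9 pixels = 544284/2125 ≈ 256.1336471
V = pitch²·Σt = 1.46²·544284/2125 = 545.974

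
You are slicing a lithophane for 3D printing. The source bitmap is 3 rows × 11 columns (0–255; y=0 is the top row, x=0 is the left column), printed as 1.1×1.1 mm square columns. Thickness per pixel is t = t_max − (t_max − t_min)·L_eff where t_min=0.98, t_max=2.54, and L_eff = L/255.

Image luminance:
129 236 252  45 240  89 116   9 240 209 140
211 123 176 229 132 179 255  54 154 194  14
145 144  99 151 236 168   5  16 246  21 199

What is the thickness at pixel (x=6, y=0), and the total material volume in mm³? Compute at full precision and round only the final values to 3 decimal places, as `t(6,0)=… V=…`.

span = t_max - t_min = 2.54 - 0.98 = 1.560
L(6,0) = 116, L_eff = 116/255 = 0.454902
t(6,0) = 2.54 - 1.560·0.454902 = 1.830
Σt over all 3·11 pixels = 229979/4250 ≈ 54.1127059
V = pitch²·Σt = 1.1²·229979/4250 = 65.476

t(6,0)=1.830 V=65.476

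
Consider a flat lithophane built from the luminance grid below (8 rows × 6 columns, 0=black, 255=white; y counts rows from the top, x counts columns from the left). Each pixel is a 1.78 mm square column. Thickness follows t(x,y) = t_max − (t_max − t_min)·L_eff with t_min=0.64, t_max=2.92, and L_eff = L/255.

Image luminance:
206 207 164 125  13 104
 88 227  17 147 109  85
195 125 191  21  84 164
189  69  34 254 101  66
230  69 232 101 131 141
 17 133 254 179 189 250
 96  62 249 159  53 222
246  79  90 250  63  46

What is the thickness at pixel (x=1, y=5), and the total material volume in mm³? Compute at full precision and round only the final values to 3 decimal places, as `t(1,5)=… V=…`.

span = t_max - t_min = 2.92 - 0.64 = 2.280
L(1,5) = 133, L_eff = 133/255 = 0.521569
t(1,5) = 2.92 - 2.280·0.521569 = 1.731
Σt over all 8·6 pixels = 173846/2125 ≈ 81.8098824
V = pitch²·Σt = 1.78²·173846/2125 = 259.206

t(1,5)=1.731 V=259.206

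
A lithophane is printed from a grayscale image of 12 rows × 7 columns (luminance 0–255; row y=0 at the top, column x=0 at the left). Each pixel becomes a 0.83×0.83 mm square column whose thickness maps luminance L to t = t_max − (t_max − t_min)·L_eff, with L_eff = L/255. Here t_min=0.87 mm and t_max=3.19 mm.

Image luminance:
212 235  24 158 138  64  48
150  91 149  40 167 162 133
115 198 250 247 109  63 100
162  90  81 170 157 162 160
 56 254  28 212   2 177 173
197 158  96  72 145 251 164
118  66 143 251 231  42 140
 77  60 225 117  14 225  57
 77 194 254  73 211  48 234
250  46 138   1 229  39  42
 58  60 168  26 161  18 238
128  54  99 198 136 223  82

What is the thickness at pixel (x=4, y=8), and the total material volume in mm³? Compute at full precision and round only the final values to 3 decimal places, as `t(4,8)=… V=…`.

span = t_max - t_min = 3.19 - 0.87 = 2.320
L(4,8) = 211, L_eff = 211/255 = 0.827451
t(4,8) = 3.19 - 2.320·0.827451 = 1.270
Σt over all 12·7 pixels = 1066127/6375 ≈ 167.2356078
V = pitch²·Σt = 0.83²·1066127/6375 = 115.209

t(4,8)=1.270 V=115.209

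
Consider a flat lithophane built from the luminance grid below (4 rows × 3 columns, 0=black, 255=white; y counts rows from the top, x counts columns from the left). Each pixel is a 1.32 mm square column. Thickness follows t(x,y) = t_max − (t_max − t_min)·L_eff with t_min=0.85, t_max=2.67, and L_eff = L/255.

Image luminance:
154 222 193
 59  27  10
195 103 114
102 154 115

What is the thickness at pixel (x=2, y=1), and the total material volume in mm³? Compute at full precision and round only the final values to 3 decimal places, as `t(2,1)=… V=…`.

t(2,1)=2.599 V=37.819

span = t_max - t_min = 2.67 - 0.85 = 1.820
L(2,1) = 10, L_eff = 10/255 = 0.039216
t(2,1) = 2.67 - 1.820·0.039216 = 2.599
Σt over all 4·3 pixels = 138371/6375 ≈ 21.7052549
V = pitch²·Σt = 1.32²·138371/6375 = 37.819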